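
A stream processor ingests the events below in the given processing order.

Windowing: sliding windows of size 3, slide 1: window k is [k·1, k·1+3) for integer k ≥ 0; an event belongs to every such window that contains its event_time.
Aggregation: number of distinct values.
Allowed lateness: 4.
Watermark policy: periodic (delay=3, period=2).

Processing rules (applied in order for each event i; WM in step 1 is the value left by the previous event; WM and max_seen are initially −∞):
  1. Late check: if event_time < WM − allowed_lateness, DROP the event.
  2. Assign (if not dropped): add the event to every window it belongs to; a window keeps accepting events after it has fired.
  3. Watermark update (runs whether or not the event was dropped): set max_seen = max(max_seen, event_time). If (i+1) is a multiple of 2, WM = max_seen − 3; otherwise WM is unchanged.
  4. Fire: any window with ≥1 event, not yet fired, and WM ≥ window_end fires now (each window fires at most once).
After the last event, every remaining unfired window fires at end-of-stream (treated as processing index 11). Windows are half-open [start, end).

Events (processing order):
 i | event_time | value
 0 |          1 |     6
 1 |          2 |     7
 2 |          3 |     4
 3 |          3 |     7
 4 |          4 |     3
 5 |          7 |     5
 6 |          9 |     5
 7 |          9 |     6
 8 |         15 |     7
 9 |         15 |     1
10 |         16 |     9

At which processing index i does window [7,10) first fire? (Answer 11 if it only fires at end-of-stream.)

i=0 t=1 v=6: → [1,4),[0,3); WM=−∞
i=1 t=2 v=7: → [2,5),[1,4),[0,3); WM=-1
i=2 t=3 v=4: → [3,6),[2,5),[1,4); WM=-1
i=3 t=3 v=7: → [3,6),[2,5),[1,4); WM=0
i=4 t=4 v=3: → [4,7),[3,6),[2,5); WM=0
i=5 t=7 v=5: → [7,10),[6,9),[5,8); WM=4; [0,3) fires=2 [1,4) fires=3
i=6 t=9 v=5: → [9,12),[8,11),[7,10); WM=4
i=7 t=9 v=6: → [9,12),[8,11),[7,10); WM=6; [2,5) fires=3 [3,6) fires=3
i=8 t=15 v=7: → [15,18),[14,17),[13,16); WM=6
i=9 t=15 v=1: → [15,18),[14,17),[13,16); WM=12; [4,7) fires=1 [5,8) fires=1 [6,9) fires=1 [7,10) fires=2 [8,11) fires=2 [9,12) fires=2
i=10 t=16 v=9: → [16,19),[15,18),[14,17); WM=12

9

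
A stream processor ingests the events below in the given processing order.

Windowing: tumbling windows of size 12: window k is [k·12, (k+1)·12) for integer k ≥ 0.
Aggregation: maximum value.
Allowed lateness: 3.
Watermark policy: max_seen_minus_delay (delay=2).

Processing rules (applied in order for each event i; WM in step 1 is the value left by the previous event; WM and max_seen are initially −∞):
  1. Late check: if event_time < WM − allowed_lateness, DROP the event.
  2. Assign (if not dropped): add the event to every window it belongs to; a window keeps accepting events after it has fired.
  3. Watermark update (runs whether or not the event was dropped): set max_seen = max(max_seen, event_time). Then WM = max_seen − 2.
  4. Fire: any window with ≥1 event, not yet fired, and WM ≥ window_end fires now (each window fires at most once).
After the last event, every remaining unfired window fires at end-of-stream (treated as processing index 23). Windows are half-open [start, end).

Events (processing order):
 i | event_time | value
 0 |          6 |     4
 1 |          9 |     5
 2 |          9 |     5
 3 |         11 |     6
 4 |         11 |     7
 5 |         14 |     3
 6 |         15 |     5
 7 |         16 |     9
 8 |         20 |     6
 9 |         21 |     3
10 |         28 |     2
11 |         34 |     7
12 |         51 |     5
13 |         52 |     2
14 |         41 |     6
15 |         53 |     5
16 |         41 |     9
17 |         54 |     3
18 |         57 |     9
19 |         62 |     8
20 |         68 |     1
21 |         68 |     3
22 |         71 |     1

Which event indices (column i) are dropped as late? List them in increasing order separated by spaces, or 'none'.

14 16

i=0 t=6 v=4: → [0,12); WM=4
i=1 t=9 v=5: → [0,12); WM=7
i=2 t=9 v=5: → [0,12); WM=7
i=3 t=11 v=6: → [0,12); WM=9
i=4 t=11 v=7: → [0,12); WM=9
i=5 t=14 v=3: → [12,24); WM=12; [0,12) fires=7
i=6 t=15 v=5: → [12,24); WM=13
i=7 t=16 v=9: → [12,24); WM=14
i=8 t=20 v=6: → [12,24); WM=18
i=9 t=21 v=3: → [12,24); WM=19
i=10 t=28 v=2: → [24,36); WM=26; [12,24) fires=9
i=11 t=34 v=7: → [24,36); WM=32
i=12 t=51 v=5: → [48,60); WM=49; [24,36) fires=7
i=13 t=52 v=2: → [48,60); WM=50
i=14 t=41 v=6: DROP (t<50-3); WM=50
i=15 t=53 v=5: → [48,60); WM=51
i=16 t=41 v=9: DROP (t<51-3); WM=51
i=17 t=54 v=3: → [48,60); WM=52
i=18 t=57 v=9: → [48,60); WM=55
i=19 t=62 v=8: → [60,72); WM=60; [48,60) fires=9
i=20 t=68 v=1: → [60,72); WM=66
i=21 t=68 v=3: → [60,72); WM=66
i=22 t=71 v=1: → [60,72); WM=69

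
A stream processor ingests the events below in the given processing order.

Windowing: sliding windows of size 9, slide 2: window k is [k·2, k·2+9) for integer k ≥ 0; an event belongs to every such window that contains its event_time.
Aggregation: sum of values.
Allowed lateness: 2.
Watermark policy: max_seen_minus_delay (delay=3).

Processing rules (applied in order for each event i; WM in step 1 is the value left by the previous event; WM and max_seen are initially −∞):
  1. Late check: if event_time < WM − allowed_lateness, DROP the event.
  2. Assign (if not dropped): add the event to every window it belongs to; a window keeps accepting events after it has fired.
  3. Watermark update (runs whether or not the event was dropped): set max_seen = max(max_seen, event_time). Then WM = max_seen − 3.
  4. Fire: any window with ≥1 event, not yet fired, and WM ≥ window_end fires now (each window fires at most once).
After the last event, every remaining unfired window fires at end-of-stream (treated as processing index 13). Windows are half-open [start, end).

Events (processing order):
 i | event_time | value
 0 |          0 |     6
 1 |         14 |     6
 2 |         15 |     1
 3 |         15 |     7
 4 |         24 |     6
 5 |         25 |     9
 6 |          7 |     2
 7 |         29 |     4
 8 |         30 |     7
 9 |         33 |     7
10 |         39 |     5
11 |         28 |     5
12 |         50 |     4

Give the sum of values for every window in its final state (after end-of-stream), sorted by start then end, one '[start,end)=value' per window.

i=0 t=0 v=6: → [0,9); WM=-3
i=1 t=14 v=6: → [14,23),[12,21),[10,19),[8,17),[6,15); WM=11; [0,9) fires=6
i=2 t=15 v=1: → [14,23),[12,21),[10,19),[8,17); WM=12
i=3 t=15 v=7: → [14,23),[12,21),[10,19),[8,17); WM=12
i=4 t=24 v=6: → [24,33),[22,31),[20,29),[18,27),[16,25); WM=21; [6,15) fires=6 [8,17) fires=14 [10,19) fires=14 [12,21) fires=14
i=5 t=25 v=9: → [24,33),[22,31),[20,29),[18,27); WM=22
i=6 t=7 v=2: DROP (t<22-2); WM=22
i=7 t=29 v=4: → [28,37),[26,35),[24,33),[22,31); WM=26; [14,23) fires=14 [16,25) fires=6
i=8 t=30 v=7: → [30,39),[28,37),[26,35),[24,33),[22,31); WM=27; [18,27) fires=15
i=9 t=33 v=7: → [32,41),[30,39),[28,37),[26,35); WM=30; [20,29) fires=15
i=10 t=39 v=5: → [38,47),[36,45),[34,43),[32,41); WM=36; [22,31) fires=26 [24,33) fires=26 [26,35) fires=18
i=11 t=28 v=5: DROP (t<36-2); WM=36
i=12 t=50 v=4: → [50,59),[48,57),[46,55),[44,53),[42,51); WM=47; [28,37) fires=18 [30,39) fires=14 [32,41) fires=12 [34,43) fires=5 [36,45) fires=5 [38,47) fires=5

[0,9)=6 [6,15)=6 [8,17)=14 [10,19)=14 [12,21)=14 [14,23)=14 [16,25)=6 [18,27)=15 [20,29)=15 [22,31)=26 [24,33)=26 [26,35)=18 [28,37)=18 [30,39)=14 [32,41)=12 [34,43)=5 [36,45)=5 [38,47)=5 [42,51)=4 [44,53)=4 [46,55)=4 [48,57)=4 [50,59)=4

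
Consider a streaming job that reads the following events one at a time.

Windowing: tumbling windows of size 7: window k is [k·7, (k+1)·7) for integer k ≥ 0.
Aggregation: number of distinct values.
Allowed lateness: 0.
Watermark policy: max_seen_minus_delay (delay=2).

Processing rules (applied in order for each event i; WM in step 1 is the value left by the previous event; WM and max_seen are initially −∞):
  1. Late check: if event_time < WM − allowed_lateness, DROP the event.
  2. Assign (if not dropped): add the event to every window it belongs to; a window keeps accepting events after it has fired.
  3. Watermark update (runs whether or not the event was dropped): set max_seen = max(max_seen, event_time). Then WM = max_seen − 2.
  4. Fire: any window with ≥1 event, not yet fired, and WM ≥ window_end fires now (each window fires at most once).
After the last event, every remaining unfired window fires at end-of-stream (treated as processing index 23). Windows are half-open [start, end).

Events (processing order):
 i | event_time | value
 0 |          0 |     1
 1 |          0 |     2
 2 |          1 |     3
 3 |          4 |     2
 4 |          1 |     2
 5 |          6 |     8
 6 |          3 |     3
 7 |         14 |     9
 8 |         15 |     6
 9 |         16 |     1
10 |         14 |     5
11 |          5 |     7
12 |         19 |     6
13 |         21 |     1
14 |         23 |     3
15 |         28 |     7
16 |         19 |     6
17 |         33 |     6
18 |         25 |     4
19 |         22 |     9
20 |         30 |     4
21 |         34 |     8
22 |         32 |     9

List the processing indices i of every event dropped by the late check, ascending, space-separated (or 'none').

4 6 11 16 18 19 20

i=0 t=0 v=1: → [0,7); WM=-2
i=1 t=0 v=2: → [0,7); WM=-2
i=2 t=1 v=3: → [0,7); WM=-1
i=3 t=4 v=2: → [0,7); WM=2
i=4 t=1 v=2: DROP (t<2-0); WM=2
i=5 t=6 v=8: → [0,7); WM=4
i=6 t=3 v=3: DROP (t<4-0); WM=4
i=7 t=14 v=9: → [14,21); WM=12; [0,7) fires=4
i=8 t=15 v=6: → [14,21); WM=13
i=9 t=16 v=1: → [14,21); WM=14
i=10 t=14 v=5: → [14,21); WM=14
i=11 t=5 v=7: DROP (t<14-0); WM=14
i=12 t=19 v=6: → [14,21); WM=17
i=13 t=21 v=1: → [21,28); WM=19
i=14 t=23 v=3: → [21,28); WM=21; [14,21) fires=4
i=15 t=28 v=7: → [28,35); WM=26
i=16 t=19 v=6: DROP (t<26-0); WM=26
i=17 t=33 v=6: → [28,35); WM=31; [21,28) fires=2
i=18 t=25 v=4: DROP (t<31-0); WM=31
i=19 t=22 v=9: DROP (t<31-0); WM=31
i=20 t=30 v=4: DROP (t<31-0); WM=31
i=21 t=34 v=8: → [28,35); WM=32
i=22 t=32 v=9: → [28,35); WM=32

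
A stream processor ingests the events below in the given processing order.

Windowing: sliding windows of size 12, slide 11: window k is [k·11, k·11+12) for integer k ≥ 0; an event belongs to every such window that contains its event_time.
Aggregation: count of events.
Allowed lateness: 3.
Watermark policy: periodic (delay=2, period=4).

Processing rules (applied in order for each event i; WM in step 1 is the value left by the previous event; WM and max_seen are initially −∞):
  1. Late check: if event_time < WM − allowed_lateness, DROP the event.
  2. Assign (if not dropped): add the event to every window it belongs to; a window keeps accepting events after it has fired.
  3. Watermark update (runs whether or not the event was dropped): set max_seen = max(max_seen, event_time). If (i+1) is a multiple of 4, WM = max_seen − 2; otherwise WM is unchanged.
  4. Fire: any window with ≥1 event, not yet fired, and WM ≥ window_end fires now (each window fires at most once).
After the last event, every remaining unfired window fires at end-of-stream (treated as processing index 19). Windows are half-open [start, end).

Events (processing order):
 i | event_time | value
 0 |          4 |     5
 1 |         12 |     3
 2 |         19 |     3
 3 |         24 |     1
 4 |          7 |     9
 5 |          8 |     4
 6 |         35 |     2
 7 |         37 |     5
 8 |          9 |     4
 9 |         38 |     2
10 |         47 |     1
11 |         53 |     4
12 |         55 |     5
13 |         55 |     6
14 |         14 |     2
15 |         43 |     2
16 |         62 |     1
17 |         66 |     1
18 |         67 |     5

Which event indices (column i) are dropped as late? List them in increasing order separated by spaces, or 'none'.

4 5 8 14 15

i=0 t=4 v=5: → [0,12); WM=−∞
i=1 t=12 v=3: → [11,23); WM=−∞
i=2 t=19 v=3: → [11,23); WM=−∞
i=3 t=24 v=1: → [22,34); WM=22; [0,12) fires=1
i=4 t=7 v=9: DROP (t<22-3); WM=22
i=5 t=8 v=4: DROP (t<22-3); WM=22
i=6 t=35 v=2: → [33,45); WM=22
i=7 t=37 v=5: → [33,45); WM=35; [11,23) fires=2 [22,34) fires=1
i=8 t=9 v=4: DROP (t<35-3); WM=35
i=9 t=38 v=2: → [33,45); WM=35
i=10 t=47 v=1: → [44,56); WM=35
i=11 t=53 v=4: → [44,56); WM=51; [33,45) fires=3
i=12 t=55 v=5: → [55,67),[44,56); WM=51
i=13 t=55 v=6: → [55,67),[44,56); WM=51
i=14 t=14 v=2: DROP (t<51-3); WM=51
i=15 t=43 v=2: DROP (t<51-3); WM=53
i=16 t=62 v=1: → [55,67); WM=53
i=17 t=66 v=1: → [66,78),[55,67); WM=53
i=18 t=67 v=5: → [66,78); WM=53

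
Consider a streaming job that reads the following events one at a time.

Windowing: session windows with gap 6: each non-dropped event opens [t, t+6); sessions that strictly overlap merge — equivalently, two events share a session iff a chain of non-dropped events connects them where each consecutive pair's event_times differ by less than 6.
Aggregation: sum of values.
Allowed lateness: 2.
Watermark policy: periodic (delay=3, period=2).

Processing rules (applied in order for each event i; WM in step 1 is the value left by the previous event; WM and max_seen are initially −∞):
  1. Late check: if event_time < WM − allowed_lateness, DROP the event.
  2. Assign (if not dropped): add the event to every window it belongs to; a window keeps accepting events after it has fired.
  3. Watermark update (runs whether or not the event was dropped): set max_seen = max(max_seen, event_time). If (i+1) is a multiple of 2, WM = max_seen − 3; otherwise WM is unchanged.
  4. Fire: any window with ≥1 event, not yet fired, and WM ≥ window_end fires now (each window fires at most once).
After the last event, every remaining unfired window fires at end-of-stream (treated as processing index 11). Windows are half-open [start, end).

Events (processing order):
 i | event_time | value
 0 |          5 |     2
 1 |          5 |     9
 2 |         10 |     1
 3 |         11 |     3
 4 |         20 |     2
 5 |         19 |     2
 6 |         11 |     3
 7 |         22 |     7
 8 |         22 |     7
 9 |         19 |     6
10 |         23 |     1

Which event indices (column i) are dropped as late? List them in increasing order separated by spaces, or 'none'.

i=0 t=5 v=2: → [5,11); WM=−∞
i=1 t=5 v=9: → [5,11); WM=2
i=2 t=10 v=1: → [5,16); WM=2
i=3 t=11 v=3: → [5,17); WM=8
i=4 t=20 v=2: → [20,26); WM=8
i=5 t=19 v=2: → [19,26); WM=17
i=6 t=11 v=3: DROP (t<17-2); WM=17
i=7 t=22 v=7: → [19,28); WM=19
i=8 t=22 v=7: → [19,28); WM=19
i=9 t=19 v=6: → [19,28); WM=19
i=10 t=23 v=1: → [19,29); WM=19

6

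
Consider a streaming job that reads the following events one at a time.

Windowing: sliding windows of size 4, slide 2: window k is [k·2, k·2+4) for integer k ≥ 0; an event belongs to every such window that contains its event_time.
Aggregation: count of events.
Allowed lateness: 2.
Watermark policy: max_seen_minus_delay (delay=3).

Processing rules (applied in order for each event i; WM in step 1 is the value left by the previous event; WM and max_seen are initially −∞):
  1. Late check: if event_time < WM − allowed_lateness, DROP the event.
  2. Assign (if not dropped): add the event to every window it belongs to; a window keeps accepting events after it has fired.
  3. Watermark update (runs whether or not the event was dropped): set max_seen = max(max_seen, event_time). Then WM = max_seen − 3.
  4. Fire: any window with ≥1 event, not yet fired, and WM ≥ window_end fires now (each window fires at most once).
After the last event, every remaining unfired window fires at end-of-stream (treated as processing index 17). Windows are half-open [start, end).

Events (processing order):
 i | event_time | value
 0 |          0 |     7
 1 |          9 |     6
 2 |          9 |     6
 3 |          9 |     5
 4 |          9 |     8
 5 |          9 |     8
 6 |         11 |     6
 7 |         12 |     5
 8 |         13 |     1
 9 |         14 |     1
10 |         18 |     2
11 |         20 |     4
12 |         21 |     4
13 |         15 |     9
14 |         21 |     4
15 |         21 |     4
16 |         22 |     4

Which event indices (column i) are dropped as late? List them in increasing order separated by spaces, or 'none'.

i=0 t=0 v=7: → [0,4); WM=-3
i=1 t=9 v=6: → [8,12),[6,10); WM=6; [0,4) fires=1
i=2 t=9 v=6: → [8,12),[6,10); WM=6
i=3 t=9 v=5: → [8,12),[6,10); WM=6
i=4 t=9 v=8: → [8,12),[6,10); WM=6
i=5 t=9 v=8: → [8,12),[6,10); WM=6
i=6 t=11 v=6: → [10,14),[8,12); WM=8
i=7 t=12 v=5: → [12,16),[10,14); WM=9
i=8 t=13 v=1: → [12,16),[10,14); WM=10; [6,10) fires=5
i=9 t=14 v=1: → [14,18),[12,16); WM=11
i=10 t=18 v=2: → [18,22),[16,20); WM=15; [8,12) fires=6 [10,14) fires=3
i=11 t=20 v=4: → [20,24),[18,22); WM=17; [12,16) fires=3
i=12 t=21 v=4: → [20,24),[18,22); WM=18; [14,18) fires=1
i=13 t=15 v=9: DROP (t<18-2); WM=18
i=14 t=21 v=4: → [20,24),[18,22); WM=18
i=15 t=21 v=4: → [20,24),[18,22); WM=18
i=16 t=22 v=4: → [22,26),[20,24); WM=19

13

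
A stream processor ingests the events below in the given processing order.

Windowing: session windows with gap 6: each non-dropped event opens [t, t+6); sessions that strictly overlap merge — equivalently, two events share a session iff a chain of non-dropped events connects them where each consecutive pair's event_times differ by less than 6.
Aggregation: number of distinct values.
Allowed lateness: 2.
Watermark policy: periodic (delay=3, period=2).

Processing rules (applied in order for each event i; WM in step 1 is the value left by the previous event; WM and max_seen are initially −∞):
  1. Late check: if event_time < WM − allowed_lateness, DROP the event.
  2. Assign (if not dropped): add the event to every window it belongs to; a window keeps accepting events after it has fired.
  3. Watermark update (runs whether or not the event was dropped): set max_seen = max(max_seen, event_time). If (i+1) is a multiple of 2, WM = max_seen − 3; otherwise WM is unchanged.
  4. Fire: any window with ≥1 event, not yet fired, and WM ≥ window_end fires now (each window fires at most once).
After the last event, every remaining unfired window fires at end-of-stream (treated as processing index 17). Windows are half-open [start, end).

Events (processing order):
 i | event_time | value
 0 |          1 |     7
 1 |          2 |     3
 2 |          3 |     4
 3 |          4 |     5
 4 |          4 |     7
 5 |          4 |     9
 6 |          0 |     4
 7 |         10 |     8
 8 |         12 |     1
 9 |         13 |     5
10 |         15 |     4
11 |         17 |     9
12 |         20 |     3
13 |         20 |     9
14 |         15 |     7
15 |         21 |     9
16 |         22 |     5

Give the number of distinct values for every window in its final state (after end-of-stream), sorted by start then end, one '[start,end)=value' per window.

[0,10)=5 [10,28)=7

i=0 t=1 v=7: → [1,7); WM=−∞
i=1 t=2 v=3: → [1,8); WM=-1
i=2 t=3 v=4: → [1,9); WM=-1
i=3 t=4 v=5: → [1,10); WM=1
i=4 t=4 v=7: → [1,10); WM=1
i=5 t=4 v=9: → [1,10); WM=1
i=6 t=0 v=4: → [0,10); WM=1
i=7 t=10 v=8: → [10,16); WM=7
i=8 t=12 v=1: → [10,18); WM=7
i=9 t=13 v=5: → [10,19); WM=10
i=10 t=15 v=4: → [10,21); WM=10
i=11 t=17 v=9: → [10,23); WM=14
i=12 t=20 v=3: → [10,26); WM=14
i=13 t=20 v=9: → [10,26); WM=17
i=14 t=15 v=7: → [10,26); WM=17
i=15 t=21 v=9: → [10,27); WM=18
i=16 t=22 v=5: → [10,28); WM=18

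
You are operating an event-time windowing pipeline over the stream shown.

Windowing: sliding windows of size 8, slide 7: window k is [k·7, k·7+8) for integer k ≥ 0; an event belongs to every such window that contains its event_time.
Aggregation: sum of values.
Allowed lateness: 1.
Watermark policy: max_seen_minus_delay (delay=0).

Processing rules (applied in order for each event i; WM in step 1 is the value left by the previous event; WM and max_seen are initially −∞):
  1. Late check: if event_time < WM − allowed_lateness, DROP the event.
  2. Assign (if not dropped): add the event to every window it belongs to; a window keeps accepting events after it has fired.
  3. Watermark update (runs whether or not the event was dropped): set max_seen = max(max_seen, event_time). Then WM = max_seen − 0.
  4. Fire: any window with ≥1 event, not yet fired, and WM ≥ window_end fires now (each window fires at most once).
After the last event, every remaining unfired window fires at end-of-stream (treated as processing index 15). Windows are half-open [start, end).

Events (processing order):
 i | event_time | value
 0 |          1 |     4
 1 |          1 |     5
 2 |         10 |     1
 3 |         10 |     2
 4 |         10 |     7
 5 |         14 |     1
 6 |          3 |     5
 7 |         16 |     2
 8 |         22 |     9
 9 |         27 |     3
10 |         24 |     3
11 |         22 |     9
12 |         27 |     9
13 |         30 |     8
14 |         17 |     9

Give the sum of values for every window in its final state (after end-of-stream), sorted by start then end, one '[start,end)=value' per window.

[0,8)=9 [7,15)=11 [14,22)=3 [21,29)=21 [28,36)=8

i=0 t=1 v=4: → [0,8); WM=1
i=1 t=1 v=5: → [0,8); WM=1
i=2 t=10 v=1: → [7,15); WM=10; [0,8) fires=9
i=3 t=10 v=2: → [7,15); WM=10
i=4 t=10 v=7: → [7,15); WM=10
i=5 t=14 v=1: → [14,22),[7,15); WM=14
i=6 t=3 v=5: DROP (t<14-1); WM=14
i=7 t=16 v=2: → [14,22); WM=16; [7,15) fires=11
i=8 t=22 v=9: → [21,29); WM=22; [14,22) fires=3
i=9 t=27 v=3: → [21,29); WM=27
i=10 t=24 v=3: DROP (t<27-1); WM=27
i=11 t=22 v=9: DROP (t<27-1); WM=27
i=12 t=27 v=9: → [21,29); WM=27
i=13 t=30 v=8: → [28,36); WM=30; [21,29) fires=21
i=14 t=17 v=9: DROP (t<30-1); WM=30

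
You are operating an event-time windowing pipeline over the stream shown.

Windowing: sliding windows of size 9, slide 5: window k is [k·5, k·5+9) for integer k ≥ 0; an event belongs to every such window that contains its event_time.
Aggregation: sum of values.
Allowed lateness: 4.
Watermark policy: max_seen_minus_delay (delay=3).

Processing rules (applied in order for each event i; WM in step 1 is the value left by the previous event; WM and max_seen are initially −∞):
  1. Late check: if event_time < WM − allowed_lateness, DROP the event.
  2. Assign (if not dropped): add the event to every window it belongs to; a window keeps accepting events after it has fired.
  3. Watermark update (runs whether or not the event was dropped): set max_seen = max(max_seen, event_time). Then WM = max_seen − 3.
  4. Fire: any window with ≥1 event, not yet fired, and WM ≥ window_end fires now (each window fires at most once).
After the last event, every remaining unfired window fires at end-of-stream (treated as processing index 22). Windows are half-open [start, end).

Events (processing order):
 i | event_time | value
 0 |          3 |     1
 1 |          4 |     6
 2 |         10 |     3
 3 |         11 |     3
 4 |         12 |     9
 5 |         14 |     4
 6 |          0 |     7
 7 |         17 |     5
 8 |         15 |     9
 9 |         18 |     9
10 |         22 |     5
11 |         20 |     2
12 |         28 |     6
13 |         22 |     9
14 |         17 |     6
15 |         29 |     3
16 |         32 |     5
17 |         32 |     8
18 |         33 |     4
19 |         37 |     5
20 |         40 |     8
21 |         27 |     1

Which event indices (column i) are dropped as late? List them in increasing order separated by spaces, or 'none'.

6 14 21

i=0 t=3 v=1: → [0,9); WM=0
i=1 t=4 v=6: → [0,9); WM=1
i=2 t=10 v=3: → [10,19),[5,14); WM=7
i=3 t=11 v=3: → [10,19),[5,14); WM=8
i=4 t=12 v=9: → [10,19),[5,14); WM=9; [0,9) fires=7
i=5 t=14 v=4: → [10,19); WM=11
i=6 t=0 v=7: DROP (t<11-4); WM=11
i=7 t=17 v=5: → [15,24),[10,19); WM=14; [5,14) fires=15
i=8 t=15 v=9: → [15,24),[10,19); WM=14
i=9 t=18 v=9: → [15,24),[10,19); WM=15
i=10 t=22 v=5: → [20,29),[15,24); WM=19; [10,19) fires=42
i=11 t=20 v=2: → [20,29),[15,24); WM=19
i=12 t=28 v=6: → [25,34),[20,29); WM=25; [15,24) fires=30
i=13 t=22 v=9: → [20,29),[15,24); WM=25
i=14 t=17 v=6: DROP (t<25-4); WM=25
i=15 t=29 v=3: → [25,34); WM=26
i=16 t=32 v=5: → [30,39),[25,34); WM=29; [20,29) fires=22
i=17 t=32 v=8: → [30,39),[25,34); WM=29
i=18 t=33 v=4: → [30,39),[25,34); WM=30
i=19 t=37 v=5: → [35,44),[30,39); WM=34; [25,34) fires=26
i=20 t=40 v=8: → [40,49),[35,44); WM=37
i=21 t=27 v=1: DROP (t<37-4); WM=37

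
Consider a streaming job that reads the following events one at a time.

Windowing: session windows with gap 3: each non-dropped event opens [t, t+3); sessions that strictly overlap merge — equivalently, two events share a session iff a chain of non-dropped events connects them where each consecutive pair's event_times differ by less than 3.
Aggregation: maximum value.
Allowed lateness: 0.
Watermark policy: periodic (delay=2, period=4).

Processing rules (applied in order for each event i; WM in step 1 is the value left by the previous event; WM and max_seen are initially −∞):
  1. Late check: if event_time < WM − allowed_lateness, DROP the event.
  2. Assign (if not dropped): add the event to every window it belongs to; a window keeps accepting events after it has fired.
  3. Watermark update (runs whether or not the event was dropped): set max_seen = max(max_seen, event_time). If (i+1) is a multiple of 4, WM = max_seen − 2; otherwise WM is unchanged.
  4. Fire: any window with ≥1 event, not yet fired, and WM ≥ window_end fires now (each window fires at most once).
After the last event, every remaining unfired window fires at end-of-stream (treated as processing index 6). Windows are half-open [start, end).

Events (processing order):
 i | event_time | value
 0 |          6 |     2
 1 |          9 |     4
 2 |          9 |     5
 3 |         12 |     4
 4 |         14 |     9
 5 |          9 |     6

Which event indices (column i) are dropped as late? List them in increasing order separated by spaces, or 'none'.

i=0 t=6 v=2: → [6,9); WM=−∞
i=1 t=9 v=4: → [9,12); WM=−∞
i=2 t=9 v=5: → [9,12); WM=−∞
i=3 t=12 v=4: → [12,15); WM=10
i=4 t=14 v=9: → [12,17); WM=10
i=5 t=9 v=6: DROP (t<10-0); WM=10

5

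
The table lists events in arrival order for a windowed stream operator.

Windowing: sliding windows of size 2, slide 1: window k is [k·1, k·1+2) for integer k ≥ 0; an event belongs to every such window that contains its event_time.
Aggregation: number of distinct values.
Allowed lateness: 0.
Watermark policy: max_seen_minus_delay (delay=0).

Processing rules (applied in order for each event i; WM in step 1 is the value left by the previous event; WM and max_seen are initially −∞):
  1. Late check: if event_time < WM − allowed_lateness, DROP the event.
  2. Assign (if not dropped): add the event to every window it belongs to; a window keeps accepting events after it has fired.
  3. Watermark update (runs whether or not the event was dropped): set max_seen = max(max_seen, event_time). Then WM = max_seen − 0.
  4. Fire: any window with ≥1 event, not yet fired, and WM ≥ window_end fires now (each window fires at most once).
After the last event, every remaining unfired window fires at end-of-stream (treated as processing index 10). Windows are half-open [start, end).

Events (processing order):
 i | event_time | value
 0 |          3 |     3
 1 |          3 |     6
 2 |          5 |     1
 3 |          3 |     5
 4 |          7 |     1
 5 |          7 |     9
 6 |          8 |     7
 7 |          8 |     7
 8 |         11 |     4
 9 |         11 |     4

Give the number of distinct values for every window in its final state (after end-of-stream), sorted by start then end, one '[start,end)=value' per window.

i=0 t=3 v=3: → [3,5),[2,4); WM=3
i=1 t=3 v=6: → [3,5),[2,4); WM=3
i=2 t=5 v=1: → [5,7),[4,6); WM=5; [2,4) fires=2 [3,5) fires=2
i=3 t=3 v=5: DROP (t<5-0); WM=5
i=4 t=7 v=1: → [7,9),[6,8); WM=7; [4,6) fires=1 [5,7) fires=1
i=5 t=7 v=9: → [7,9),[6,8); WM=7
i=6 t=8 v=7: → [8,10),[7,9); WM=8; [6,8) fires=2
i=7 t=8 v=7: → [8,10),[7,9); WM=8
i=8 t=11 v=4: → [11,13),[10,12); WM=11; [7,9) fires=3 [8,10) fires=1
i=9 t=11 v=4: → [11,13),[10,12); WM=11

[2,4)=2 [3,5)=2 [4,6)=1 [5,7)=1 [6,8)=2 [7,9)=3 [8,10)=1 [10,12)=1 [11,13)=1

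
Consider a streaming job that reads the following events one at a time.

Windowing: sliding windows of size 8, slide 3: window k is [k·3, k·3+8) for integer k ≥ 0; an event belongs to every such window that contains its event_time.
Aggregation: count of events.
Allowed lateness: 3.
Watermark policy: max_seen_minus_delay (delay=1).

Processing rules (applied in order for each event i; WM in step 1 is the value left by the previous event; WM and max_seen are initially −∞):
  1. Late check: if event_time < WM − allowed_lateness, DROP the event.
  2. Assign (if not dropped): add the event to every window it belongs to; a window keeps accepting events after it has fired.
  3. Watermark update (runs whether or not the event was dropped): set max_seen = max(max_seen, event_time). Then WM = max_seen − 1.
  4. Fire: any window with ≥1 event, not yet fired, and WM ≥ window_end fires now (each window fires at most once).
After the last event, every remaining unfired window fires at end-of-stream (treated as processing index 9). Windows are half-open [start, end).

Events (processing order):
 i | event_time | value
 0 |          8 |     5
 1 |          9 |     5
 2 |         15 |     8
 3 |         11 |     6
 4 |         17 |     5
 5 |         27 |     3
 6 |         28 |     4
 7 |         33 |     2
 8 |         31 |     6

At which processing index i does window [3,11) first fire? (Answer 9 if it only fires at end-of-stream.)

i=0 t=8 v=5: → [6,14),[3,11); WM=7
i=1 t=9 v=5: → [9,17),[6,14),[3,11); WM=8
i=2 t=15 v=8: → [15,23),[12,20),[9,17); WM=14; [3,11) fires=2 [6,14) fires=2
i=3 t=11 v=6: → [9,17),[6,14); WM=14
i=4 t=17 v=5: → [15,23),[12,20); WM=16
i=5 t=27 v=3: → [27,35),[24,32),[21,29); WM=26; [9,17) fires=3 [12,20) fires=2 [15,23) fires=2
i=6 t=28 v=4: → [27,35),[24,32),[21,29); WM=27
i=7 t=33 v=2: → [33,41),[30,38),[27,35); WM=32; [21,29) fires=2 [24,32) fires=2
i=8 t=31 v=6: → [30,38),[27,35),[24,32); WM=32

2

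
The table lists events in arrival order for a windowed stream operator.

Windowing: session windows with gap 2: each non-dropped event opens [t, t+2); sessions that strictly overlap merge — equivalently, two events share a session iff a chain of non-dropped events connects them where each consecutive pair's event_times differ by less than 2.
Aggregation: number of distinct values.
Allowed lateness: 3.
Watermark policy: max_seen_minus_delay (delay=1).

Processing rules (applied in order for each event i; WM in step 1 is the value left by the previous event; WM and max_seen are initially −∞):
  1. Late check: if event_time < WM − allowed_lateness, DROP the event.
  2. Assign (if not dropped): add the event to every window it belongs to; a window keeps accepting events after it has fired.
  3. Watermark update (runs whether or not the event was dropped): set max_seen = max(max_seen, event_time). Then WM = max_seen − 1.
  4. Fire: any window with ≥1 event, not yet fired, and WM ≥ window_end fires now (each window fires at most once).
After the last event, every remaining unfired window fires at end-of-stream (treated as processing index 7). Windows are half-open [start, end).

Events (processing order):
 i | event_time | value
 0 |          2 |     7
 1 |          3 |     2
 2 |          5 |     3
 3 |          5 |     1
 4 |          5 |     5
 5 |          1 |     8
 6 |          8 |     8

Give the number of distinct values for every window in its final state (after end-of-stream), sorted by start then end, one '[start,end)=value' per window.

[1,5)=3 [5,7)=3 [8,10)=1

i=0 t=2 v=7: → [2,4); WM=1
i=1 t=3 v=2: → [2,5); WM=2
i=2 t=5 v=3: → [5,7); WM=4
i=3 t=5 v=1: → [5,7); WM=4
i=4 t=5 v=5: → [5,7); WM=4
i=5 t=1 v=8: → [1,5); WM=4
i=6 t=8 v=8: → [8,10); WM=7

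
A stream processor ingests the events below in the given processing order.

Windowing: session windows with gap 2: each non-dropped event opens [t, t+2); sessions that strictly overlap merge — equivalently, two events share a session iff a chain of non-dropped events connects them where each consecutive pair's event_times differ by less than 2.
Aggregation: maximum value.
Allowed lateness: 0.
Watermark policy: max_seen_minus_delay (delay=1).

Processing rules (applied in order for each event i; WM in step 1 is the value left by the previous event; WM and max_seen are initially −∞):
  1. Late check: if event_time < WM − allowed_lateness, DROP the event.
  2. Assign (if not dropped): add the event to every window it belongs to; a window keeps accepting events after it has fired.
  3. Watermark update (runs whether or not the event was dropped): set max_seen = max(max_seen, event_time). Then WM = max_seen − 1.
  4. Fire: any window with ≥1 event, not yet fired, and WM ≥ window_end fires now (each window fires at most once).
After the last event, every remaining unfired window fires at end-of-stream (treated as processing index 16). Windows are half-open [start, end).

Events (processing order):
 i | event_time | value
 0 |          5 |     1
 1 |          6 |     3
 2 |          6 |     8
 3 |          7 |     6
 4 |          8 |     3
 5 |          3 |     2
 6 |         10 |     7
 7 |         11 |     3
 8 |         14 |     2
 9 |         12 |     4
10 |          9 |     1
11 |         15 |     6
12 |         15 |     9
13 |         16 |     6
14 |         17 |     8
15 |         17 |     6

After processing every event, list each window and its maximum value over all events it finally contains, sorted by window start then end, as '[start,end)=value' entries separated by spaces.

i=0 t=5 v=1: → [5,7); WM=4
i=1 t=6 v=3: → [5,8); WM=5
i=2 t=6 v=8: → [5,8); WM=5
i=3 t=7 v=6: → [5,9); WM=6
i=4 t=8 v=3: → [5,10); WM=7
i=5 t=3 v=2: DROP (t<7-0); WM=7
i=6 t=10 v=7: → [10,12); WM=9
i=7 t=11 v=3: → [10,13); WM=10
i=8 t=14 v=2: → [14,16); WM=13
i=9 t=12 v=4: DROP (t<13-0); WM=13
i=10 t=9 v=1: DROP (t<13-0); WM=13
i=11 t=15 v=6: → [14,17); WM=14
i=12 t=15 v=9: → [14,17); WM=14
i=13 t=16 v=6: → [14,18); WM=15
i=14 t=17 v=8: → [14,19); WM=16
i=15 t=17 v=6: → [14,19); WM=16

[5,10)=8 [10,13)=7 [14,19)=9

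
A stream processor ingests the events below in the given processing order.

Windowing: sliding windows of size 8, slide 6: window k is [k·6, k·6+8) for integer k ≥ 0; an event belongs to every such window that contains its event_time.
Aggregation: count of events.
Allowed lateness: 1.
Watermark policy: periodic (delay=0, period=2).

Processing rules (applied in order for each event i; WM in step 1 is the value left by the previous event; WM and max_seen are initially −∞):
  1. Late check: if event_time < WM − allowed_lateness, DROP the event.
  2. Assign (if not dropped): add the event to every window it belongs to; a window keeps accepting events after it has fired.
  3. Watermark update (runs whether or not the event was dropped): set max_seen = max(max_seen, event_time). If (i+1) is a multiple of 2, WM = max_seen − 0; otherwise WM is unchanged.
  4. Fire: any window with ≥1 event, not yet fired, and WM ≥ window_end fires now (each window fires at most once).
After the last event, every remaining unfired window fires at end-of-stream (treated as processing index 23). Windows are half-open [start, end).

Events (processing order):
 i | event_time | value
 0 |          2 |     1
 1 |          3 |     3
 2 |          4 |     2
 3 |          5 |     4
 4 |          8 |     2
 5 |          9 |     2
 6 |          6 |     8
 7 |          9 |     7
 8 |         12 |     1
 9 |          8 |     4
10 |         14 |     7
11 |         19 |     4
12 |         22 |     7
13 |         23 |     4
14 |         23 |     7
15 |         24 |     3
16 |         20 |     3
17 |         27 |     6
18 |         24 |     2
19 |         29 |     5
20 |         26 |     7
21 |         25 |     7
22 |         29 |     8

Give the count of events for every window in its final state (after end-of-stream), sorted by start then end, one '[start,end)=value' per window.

[0,8)=4 [6,14)=5 [12,20)=3 [18,26)=5 [24,32)=4

i=0 t=2 v=1: → [0,8); WM=−∞
i=1 t=3 v=3: → [0,8); WM=3
i=2 t=4 v=2: → [0,8); WM=3
i=3 t=5 v=4: → [0,8); WM=5
i=4 t=8 v=2: → [6,14); WM=5
i=5 t=9 v=2: → [6,14); WM=9; [0,8) fires=4
i=6 t=6 v=8: DROP (t<9-1); WM=9
i=7 t=9 v=7: → [6,14); WM=9
i=8 t=12 v=1: → [12,20),[6,14); WM=9
i=9 t=8 v=4: → [6,14); WM=12
i=10 t=14 v=7: → [12,20); WM=12
i=11 t=19 v=4: → [18,26),[12,20); WM=19; [6,14) fires=5
i=12 t=22 v=7: → [18,26); WM=19
i=13 t=23 v=4: → [18,26); WM=23; [12,20) fires=3
i=14 t=23 v=7: → [18,26); WM=23
i=15 t=24 v=3: → [24,32),[18,26); WM=24
i=16 t=20 v=3: DROP (t<24-1); WM=24
i=17 t=27 v=6: → [24,32); WM=27; [18,26) fires=5
i=18 t=24 v=2: DROP (t<27-1); WM=27
i=19 t=29 v=5: → [24,32); WM=29
i=20 t=26 v=7: DROP (t<29-1); WM=29
i=21 t=25 v=7: DROP (t<29-1); WM=29
i=22 t=29 v=8: → [24,32); WM=29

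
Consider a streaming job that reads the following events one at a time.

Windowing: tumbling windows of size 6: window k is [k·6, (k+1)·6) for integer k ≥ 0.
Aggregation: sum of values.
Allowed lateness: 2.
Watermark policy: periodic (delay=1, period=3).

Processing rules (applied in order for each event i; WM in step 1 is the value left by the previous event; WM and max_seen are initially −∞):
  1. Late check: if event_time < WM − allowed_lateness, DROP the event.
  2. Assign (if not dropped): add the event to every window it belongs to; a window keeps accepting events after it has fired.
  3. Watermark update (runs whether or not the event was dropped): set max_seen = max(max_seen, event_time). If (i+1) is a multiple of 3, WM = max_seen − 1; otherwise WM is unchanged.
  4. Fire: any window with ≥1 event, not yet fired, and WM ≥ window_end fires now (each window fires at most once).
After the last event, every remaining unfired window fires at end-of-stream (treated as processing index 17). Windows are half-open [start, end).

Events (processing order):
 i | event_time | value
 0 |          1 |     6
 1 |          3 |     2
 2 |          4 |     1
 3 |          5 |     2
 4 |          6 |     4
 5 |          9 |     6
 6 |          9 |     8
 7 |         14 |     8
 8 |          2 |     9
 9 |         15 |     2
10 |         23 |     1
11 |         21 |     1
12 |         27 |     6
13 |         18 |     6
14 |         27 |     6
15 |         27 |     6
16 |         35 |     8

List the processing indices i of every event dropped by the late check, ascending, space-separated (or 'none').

8 13

i=0 t=1 v=6: → [0,6); WM=−∞
i=1 t=3 v=2: → [0,6); WM=−∞
i=2 t=4 v=1: → [0,6); WM=3
i=3 t=5 v=2: → [0,6); WM=3
i=4 t=6 v=4: → [6,12); WM=3
i=5 t=9 v=6: → [6,12); WM=8; [0,6) fires=11
i=6 t=9 v=8: → [6,12); WM=8
i=7 t=14 v=8: → [12,18); WM=8
i=8 t=2 v=9: DROP (t<8-2); WM=13; [6,12) fires=18
i=9 t=15 v=2: → [12,18); WM=13
i=10 t=23 v=1: → [18,24); WM=13
i=11 t=21 v=1: → [18,24); WM=22; [12,18) fires=10
i=12 t=27 v=6: → [24,30); WM=22
i=13 t=18 v=6: DROP (t<22-2); WM=22
i=14 t=27 v=6: → [24,30); WM=26; [18,24) fires=2
i=15 t=27 v=6: → [24,30); WM=26
i=16 t=35 v=8: → [30,36); WM=26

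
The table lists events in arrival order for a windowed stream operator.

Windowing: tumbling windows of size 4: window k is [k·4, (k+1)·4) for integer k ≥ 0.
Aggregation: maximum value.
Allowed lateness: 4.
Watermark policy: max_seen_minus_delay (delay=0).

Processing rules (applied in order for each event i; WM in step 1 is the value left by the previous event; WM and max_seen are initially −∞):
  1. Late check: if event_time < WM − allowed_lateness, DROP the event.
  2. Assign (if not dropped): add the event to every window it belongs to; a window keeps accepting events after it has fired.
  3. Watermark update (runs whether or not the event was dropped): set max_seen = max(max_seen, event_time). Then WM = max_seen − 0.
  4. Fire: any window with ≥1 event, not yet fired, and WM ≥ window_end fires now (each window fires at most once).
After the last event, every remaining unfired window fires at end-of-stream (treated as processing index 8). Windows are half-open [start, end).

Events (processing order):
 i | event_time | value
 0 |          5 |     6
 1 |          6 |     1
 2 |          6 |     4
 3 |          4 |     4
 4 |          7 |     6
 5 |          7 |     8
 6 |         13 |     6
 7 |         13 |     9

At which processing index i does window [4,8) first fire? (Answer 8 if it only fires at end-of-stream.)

i=0 t=5 v=6: → [4,8); WM=5
i=1 t=6 v=1: → [4,8); WM=6
i=2 t=6 v=4: → [4,8); WM=6
i=3 t=4 v=4: → [4,8); WM=6
i=4 t=7 v=6: → [4,8); WM=7
i=5 t=7 v=8: → [4,8); WM=7
i=6 t=13 v=6: → [12,16); WM=13; [4,8) fires=8
i=7 t=13 v=9: → [12,16); WM=13

6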